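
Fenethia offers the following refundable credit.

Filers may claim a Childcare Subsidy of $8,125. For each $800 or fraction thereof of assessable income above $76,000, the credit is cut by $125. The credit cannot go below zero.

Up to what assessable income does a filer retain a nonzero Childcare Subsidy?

After 64 increments the reduction is 64 × $125 = $8,000, leaving $125; one more increment wipes it out. Increment 64 ends at excess 64 × $800 = $51,200, so the highest qualifying income is $76,000 + $51,200 = $127,200.

$127,200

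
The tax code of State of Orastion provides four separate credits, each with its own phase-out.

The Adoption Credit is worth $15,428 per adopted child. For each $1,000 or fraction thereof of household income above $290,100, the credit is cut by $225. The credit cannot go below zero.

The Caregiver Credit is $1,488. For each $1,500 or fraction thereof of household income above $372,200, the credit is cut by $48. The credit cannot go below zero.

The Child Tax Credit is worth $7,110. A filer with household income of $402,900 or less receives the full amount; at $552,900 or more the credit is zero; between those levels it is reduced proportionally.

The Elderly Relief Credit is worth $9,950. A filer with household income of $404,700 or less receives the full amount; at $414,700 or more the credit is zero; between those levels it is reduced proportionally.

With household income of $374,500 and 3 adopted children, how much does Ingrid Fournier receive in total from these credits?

$45,611

Adoption Credit: base = 3 × $15,428 = $46,284. income exceeds $290,100 by $84,400, which is 85 full-or-partial $1,000 increments; reduction = 85 × $225 = $19,125, leaving $27,159.
Caregiver Credit: income exceeds $372,200 by $2,300, which is 2 full-or-partial $1,500 increments; reduction = 2 × $48 = $96, leaving $1,392.
Child Tax Credit: $374,500 is at or below the $402,900 threshold, so the full $7,110 applies.
Elderly Relief Credit: $374,500 is at or below the $404,700 threshold, so the full $9,950 applies.
Total: $27,159 + $1,392 + $7,110 + $9,950 = $45,611.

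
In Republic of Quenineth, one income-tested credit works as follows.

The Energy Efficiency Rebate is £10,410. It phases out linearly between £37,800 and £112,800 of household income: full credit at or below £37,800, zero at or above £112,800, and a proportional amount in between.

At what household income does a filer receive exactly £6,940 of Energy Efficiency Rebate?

£62,800

£6,940 is 6,940/10,410 of the full £10,410, so 3,470/10,410 of the £75,000 range has been used: income = £37,800 + £75,000 × 3,470/10,410 = £62,800.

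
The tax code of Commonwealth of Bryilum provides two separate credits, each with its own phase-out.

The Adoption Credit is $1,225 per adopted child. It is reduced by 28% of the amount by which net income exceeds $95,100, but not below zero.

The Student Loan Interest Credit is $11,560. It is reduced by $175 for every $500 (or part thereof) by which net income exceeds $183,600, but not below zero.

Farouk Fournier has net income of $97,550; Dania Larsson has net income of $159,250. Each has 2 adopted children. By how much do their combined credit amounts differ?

Farouk ($97,550): Adoption Credit: base = 2 × $1,225 = $2,450. 28% of the $2,450 excess over $95,100 is $686; credit = $2,450 − $686 = $1,764. Student Loan Interest Credit: $97,550 is at or below the $183,600 threshold, so the full $11,560 applies. total $1,764 + $11,560 = $13,324
Dania ($159,250): Adoption Credit: base = 2 × $1,225 = $2,450. 28% of the $64,150 excess over $95,100 is $17,962 ≥ base, so the credit is $0. Student Loan Interest Credit: $159,250 is at or below the $183,600 threshold, so the full $11,560 applies. total $0 + $11,560 = $11,560
Difference: |$13,324 − $11,560| = $1,764.

$1,764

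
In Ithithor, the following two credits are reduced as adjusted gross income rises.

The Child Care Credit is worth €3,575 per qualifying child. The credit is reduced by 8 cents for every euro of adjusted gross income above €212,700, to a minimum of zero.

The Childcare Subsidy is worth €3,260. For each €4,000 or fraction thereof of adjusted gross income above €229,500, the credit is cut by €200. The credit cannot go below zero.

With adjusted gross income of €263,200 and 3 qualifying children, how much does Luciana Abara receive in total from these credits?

Child Care Credit: base = 3 × €3,575 = €10,725. 8% of the €50,500 excess over €212,700 is €4,040; credit = €10,725 − €4,040 = €6,685.
Childcare Subsidy: income exceeds €229,500 by €33,700, which is 9 full-or-partial €4,000 increments; reduction = 9 × €200 = €1,800, leaving €1,460.
Total: €6,685 + €1,460 = €8,145.

€8,145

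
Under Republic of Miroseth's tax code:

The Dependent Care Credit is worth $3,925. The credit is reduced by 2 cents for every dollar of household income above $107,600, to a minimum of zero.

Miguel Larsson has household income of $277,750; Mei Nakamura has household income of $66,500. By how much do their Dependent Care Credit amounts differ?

$3,403

Miguel ($277,750): Dependent Care Credit: 2% of the $170,150 excess over $107,600 is $3,403; credit = $3,925 − $3,403 = $522.
Mei ($66,500): Dependent Care Credit: $66,500 is at or below the $107,600 threshold, so the full $3,925 applies.
Difference: |$522 − $3,925| = $3,403.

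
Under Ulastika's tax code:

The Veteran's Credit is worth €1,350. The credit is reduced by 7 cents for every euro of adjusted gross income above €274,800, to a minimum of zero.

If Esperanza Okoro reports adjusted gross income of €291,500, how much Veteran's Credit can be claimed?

Veteran's Credit: 7% of the €16,700 excess over €274,800 is €1,169; credit = €1,350 − €1,169 = €181.

€181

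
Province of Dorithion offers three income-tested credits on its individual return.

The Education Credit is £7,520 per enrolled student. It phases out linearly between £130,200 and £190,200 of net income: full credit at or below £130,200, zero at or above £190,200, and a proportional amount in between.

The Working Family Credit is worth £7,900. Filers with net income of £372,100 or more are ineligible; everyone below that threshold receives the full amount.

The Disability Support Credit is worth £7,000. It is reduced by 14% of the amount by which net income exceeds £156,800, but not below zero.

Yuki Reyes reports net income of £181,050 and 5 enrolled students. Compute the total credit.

Education Credit: base = 5 × £7,520 = £37,600. £181,050 is £50,850 into a £60,000 phase-out range, leaving 9,150/60,000 of the credit: £37,600 × 9,150/60,000 = £5,734.
Working Family Credit: £181,050 is below the £372,100 cutoff, so the full £7,900 applies.
Disability Support Credit: 14% of the £24,250 excess over £156,800 is £3,395; credit = £7,000 − £3,395 = £3,605.
Total: £5,734 + £7,900 + £3,605 = £17,239.

£17,239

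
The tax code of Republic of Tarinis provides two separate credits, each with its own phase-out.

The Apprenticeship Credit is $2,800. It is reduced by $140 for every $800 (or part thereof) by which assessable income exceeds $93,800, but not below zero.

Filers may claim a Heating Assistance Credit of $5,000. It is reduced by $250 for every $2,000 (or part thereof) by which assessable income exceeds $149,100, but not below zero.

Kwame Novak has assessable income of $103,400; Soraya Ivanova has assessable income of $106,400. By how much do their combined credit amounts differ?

Kwame ($103,400): Apprenticeship Credit: income exceeds $93,800 by $9,600, which is 12 full-or-partial $800 increments; reduction = 12 × $140 = $1,680, leaving $1,120. Heating Assistance Credit: $103,400 is at or below the $149,100 threshold, so the full $5,000 applies. total $1,120 + $5,000 = $6,120
Soraya ($106,400): Apprenticeship Credit: income exceeds $93,800 by $12,600, which is 16 full-or-partial $800 increments; reduction = 16 × $140 = $2,240, leaving $560. Heating Assistance Credit: $106,400 is at or below the $149,100 threshold, so the full $5,000 applies. total $560 + $5,000 = $5,560
Difference: |$6,120 − $5,560| = $560.

$560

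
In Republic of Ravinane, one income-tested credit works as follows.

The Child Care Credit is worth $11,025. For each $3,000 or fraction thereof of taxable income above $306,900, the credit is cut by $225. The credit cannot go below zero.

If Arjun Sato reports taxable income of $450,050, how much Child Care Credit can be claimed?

Child Care Credit: income exceeds $306,900 by $143,150, which is 48 full-or-partial $3,000 increments; reduction = 48 × $225 = $10,800, leaving $225.

$225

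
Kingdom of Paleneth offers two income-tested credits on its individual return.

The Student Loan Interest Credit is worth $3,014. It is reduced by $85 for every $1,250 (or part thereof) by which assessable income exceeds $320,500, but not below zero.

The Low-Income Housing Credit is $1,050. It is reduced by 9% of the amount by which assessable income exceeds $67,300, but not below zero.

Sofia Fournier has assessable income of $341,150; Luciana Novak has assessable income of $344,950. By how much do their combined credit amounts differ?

$255

Sofia ($341,150): Student Loan Interest Credit: income exceeds $320,500 by $20,650, which is 17 full-or-partial $1,250 increments; reduction = 17 × $85 = $1,445, leaving $1,569. Low-Income Housing Credit: 9% of the $273,850 excess over $67,300 is $24,646.50 ≥ base, so the credit is $0. total $1,569 + $0 = $1,569
Luciana ($344,950): Student Loan Interest Credit: income exceeds $320,500 by $24,450, which is 20 full-or-partial $1,250 increments; reduction = 20 × $85 = $1,700, leaving $1,314. Low-Income Housing Credit: 9% of the $277,650 excess over $67,300 is $24,988.50 ≥ base, so the credit is $0. total $1,314 + $0 = $1,314
Difference: |$1,569 − $1,314| = $255.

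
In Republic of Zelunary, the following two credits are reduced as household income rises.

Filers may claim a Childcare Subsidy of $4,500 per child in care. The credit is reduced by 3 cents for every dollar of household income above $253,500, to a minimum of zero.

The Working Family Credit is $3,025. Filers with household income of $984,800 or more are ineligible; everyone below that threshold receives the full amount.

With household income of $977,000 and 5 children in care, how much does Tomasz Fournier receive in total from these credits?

$3,820

Childcare Subsidy: base = 5 × $4,500 = $22,500. 3% of the $723,500 excess over $253,500 is $21,705; credit = $22,500 − $21,705 = $795.
Working Family Credit: $977,000 is below the $984,800 cutoff, so the full $3,025 applies.
Total: $795 + $3,025 = $3,820.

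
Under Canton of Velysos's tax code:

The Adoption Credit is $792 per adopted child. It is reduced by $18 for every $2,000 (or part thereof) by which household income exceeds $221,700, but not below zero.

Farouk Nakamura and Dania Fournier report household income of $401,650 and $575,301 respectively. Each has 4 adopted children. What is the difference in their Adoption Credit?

$1,548

Farouk ($401,650): Adoption Credit: base = 4 × $792 = $3,168. income exceeds $221,700 by $179,950, which is 90 full-or-partial $2,000 increments; reduction = 90 × $18 = $1,620, leaving $1,548.
Dania ($575,301): Adoption Credit: base = 4 × $792 = $3,168. income exceeds $221,700 by $353,601 → 177 increments × $18 = $3,186 ≥ base, so the credit is $0.
Difference: |$1,548 − $0| = $1,548.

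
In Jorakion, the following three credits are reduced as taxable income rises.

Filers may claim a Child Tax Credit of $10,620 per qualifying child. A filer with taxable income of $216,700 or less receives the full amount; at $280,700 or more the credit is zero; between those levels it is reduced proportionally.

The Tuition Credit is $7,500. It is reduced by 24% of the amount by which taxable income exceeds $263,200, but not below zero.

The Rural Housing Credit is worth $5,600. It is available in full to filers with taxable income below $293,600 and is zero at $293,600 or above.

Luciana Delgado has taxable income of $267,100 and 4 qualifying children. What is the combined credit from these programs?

Child Tax Credit: base = 4 × $10,620 = $42,480. $267,100 is $50,400 into a $64,000 phase-out range, leaving 13,600/64,000 of the credit: $42,480 × 13,600/64,000 = $9,027.
Tuition Credit: 24% of the $3,900 excess over $263,200 is $936; credit = $7,500 − $936 = $6,564.
Rural Housing Credit: $267,100 is below the $293,600 cutoff, so the full $5,600 applies.
Total: $9,027 + $6,564 + $5,600 = $21,191.

$21,191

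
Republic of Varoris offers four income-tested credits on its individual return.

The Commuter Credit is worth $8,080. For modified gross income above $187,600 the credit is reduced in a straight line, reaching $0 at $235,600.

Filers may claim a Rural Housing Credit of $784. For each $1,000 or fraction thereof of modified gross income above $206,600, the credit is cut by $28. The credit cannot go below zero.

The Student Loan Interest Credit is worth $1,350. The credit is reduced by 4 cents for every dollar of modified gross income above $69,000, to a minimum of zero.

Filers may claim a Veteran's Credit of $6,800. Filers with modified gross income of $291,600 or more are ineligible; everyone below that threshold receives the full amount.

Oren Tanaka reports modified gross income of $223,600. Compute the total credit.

Commuter Credit: $223,600 is $36,000 into a $48,000 phase-out range, leaving 12,000/48,000 of the credit: $8,080 × 12,000/48,000 = $2,020.
Rural Housing Credit: income exceeds $206,600 by $17,000, which is 17 full-or-partial $1,000 increments; reduction = 17 × $28 = $476, leaving $308.
Student Loan Interest Credit: 4% of the $154,600 excess over $69,000 is $6,184 ≥ base, so the credit is $0.
Veteran's Credit: $223,600 is below the $291,600 cutoff, so the full $6,800 applies.
Total: $2,020 + $308 + $0 + $6,800 = $9,128.

$9,128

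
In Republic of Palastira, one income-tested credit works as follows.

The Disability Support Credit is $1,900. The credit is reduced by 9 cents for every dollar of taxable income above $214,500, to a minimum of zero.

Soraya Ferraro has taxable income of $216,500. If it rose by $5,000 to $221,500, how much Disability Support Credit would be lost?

$450

At $216,500 — 9% of the $2,000 excess over $214,500 is $180; credit = $1,900 − $180 = $1,720.
At $221,500 — 9% of the $7,000 excess over $214,500 is $630; credit = $1,900 − $630 = $1,270.
Lost: $1,720 − $1,270 = $450.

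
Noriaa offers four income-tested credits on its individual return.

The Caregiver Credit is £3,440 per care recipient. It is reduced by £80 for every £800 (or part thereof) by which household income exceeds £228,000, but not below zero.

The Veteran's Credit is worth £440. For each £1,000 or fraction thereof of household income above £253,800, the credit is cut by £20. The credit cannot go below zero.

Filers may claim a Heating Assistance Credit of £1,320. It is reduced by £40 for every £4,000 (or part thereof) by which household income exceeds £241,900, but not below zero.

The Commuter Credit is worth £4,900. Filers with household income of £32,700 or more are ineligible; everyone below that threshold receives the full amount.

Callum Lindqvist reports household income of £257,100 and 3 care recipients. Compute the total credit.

£8,880

Caregiver Credit: base = 3 × £3,440 = £10,320. income exceeds £228,000 by £29,100, which is 37 full-or-partial £800 increments; reduction = 37 × £80 = £2,960, leaving £7,360.
Veteran's Credit: income exceeds £253,800 by £3,300, which is 4 full-or-partial £1,000 increments; reduction = 4 × £20 = £80, leaving £360.
Heating Assistance Credit: income exceeds £241,900 by £15,200, which is 4 full-or-partial £4,000 increments; reduction = 4 × £40 = £160, leaving £1,160.
Commuter Credit: £257,100 meets or exceeds the £32,700 cutoff, so the credit is £0.
Total: £7,360 + £360 + £1,160 + £0 = £8,880.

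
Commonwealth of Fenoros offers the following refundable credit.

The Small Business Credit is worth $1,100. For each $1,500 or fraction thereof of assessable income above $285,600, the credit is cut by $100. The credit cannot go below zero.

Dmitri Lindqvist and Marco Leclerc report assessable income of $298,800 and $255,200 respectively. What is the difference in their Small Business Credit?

$900

Dmitri ($298,800): Small Business Credit: income exceeds $285,600 by $13,200, which is 9 full-or-partial $1,500 increments; reduction = 9 × $100 = $900, leaving $200.
Marco ($255,200): Small Business Credit: $255,200 is at or below the $285,600 threshold, so the full $1,100 applies.
Difference: |$200 − $1,100| = $900.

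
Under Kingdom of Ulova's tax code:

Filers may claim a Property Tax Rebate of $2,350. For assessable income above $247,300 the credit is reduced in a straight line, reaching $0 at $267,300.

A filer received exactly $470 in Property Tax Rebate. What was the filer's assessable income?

$263,300

$470 is 470/2,350 of the full $2,350, so 1,880/2,350 of the $20,000 range has been used: income = $247,300 + $20,000 × 1,880/2,350 = $263,300.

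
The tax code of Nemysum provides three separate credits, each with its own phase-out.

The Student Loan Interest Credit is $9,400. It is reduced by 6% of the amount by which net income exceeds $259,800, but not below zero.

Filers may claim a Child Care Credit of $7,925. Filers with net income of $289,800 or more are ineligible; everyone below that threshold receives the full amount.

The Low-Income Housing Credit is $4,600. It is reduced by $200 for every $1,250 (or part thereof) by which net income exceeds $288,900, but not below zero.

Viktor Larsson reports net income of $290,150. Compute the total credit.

Student Loan Interest Credit: 6% of the $30,350 excess over $259,800 is $1,821; credit = $9,400 − $1,821 = $7,579.
Child Care Credit: $290,150 meets or exceeds the $289,800 cutoff, so the credit is $0.
Low-Income Housing Credit: income exceeds $288,900 by $1,250, which is 1 full-or-partial $1,250 increment; reduction = 1 × $200 = $200, leaving $4,400.
Total: $7,579 + $0 + $4,400 = $11,979.

$11,979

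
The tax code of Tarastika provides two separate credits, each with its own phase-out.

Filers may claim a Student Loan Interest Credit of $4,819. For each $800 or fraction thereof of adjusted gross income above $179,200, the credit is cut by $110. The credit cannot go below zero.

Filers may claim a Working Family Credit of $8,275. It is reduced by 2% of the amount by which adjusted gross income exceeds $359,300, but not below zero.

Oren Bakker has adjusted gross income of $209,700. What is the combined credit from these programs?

$8,804

Student Loan Interest Credit: income exceeds $179,200 by $30,500, which is 39 full-or-partial $800 increments; reduction = 39 × $110 = $4,290, leaving $529.
Working Family Credit: $209,700 is at or below the $359,300 threshold, so the full $8,275 applies.
Total: $529 + $8,275 = $8,804.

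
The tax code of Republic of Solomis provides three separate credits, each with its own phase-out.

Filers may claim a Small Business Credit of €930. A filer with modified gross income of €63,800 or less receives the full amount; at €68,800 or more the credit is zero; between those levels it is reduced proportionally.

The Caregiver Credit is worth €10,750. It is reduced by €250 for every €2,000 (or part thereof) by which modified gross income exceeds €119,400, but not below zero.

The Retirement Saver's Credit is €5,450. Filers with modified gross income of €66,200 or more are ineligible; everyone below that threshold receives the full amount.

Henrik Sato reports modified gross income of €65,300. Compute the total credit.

Small Business Credit: €65,300 is €1,500 into a €5,000 phase-out range, leaving 3,500/5,000 of the credit: €930 × 3,500/5,000 = €651.
Caregiver Credit: €65,300 is at or below the €119,400 threshold, so the full €10,750 applies.
Retirement Saver's Credit: €65,300 is below the €66,200 cutoff, so the full €5,450 applies.
Total: €651 + €10,750 + €5,450 = €16,851.

€16,851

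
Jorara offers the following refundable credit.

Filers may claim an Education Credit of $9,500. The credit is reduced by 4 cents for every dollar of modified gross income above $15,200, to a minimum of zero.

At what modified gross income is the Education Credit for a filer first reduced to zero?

The credit falls by 4% of each dollar above $15,200, so it reaches zero when the excess is $9,500 / 4% = $237,500: income = $15,200 + $237,500 = $252,700.

$252,700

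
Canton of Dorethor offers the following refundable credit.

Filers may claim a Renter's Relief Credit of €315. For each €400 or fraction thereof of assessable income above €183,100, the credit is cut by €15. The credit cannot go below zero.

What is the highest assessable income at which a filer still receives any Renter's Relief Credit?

€191,100

After 20 increments the reduction is 20 × €15 = €300, leaving €15; one more increment wipes it out. Increment 20 ends at excess 20 × €400 = €8,000, so the highest qualifying income is €183,100 + €8,000 = €191,100.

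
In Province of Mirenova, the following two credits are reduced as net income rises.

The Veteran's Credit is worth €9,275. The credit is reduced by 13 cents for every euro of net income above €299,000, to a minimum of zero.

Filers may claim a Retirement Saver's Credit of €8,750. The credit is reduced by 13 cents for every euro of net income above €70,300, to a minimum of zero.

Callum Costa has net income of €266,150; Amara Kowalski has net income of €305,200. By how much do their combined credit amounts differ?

Callum (€266,150): Veteran's Credit: €266,150 is at or below the €299,000 threshold, so the full €9,275 applies. Retirement Saver's Credit: 13% of the €195,850 excess over €70,300 is €25,460.50 ≥ base, so the credit is €0. total €9,275 + €0 = €9,275
Amara (€305,200): Veteran's Credit: 13% of the €6,200 excess over €299,000 is €806; credit = €9,275 − €806 = €8,469. Retirement Saver's Credit: 13% of the €234,900 excess over €70,300 is €30,537 ≥ base, so the credit is €0. total €8,469 + €0 = €8,469
Difference: |€9,275 − €8,469| = €806.

€806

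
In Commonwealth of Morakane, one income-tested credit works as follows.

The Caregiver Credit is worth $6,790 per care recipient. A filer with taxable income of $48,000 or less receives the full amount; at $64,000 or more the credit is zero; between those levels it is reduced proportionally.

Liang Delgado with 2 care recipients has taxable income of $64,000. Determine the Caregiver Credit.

$0

Caregiver Credit: base = 2 × $6,790 = $13,580. $64,000 is at or above $64,000, so the credit is $0.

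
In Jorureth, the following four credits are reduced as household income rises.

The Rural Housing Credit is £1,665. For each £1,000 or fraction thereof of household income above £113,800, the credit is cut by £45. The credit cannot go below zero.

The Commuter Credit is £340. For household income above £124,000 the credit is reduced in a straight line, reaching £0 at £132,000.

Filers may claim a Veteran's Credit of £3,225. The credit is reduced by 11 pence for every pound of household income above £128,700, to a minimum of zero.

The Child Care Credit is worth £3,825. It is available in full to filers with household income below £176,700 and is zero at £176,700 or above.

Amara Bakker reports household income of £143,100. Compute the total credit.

£5,781

Rural Housing Credit: income exceeds £113,800 by £29,300, which is 30 full-or-partial £1,000 increments; reduction = 30 × £45 = £1,350, leaving £315.
Commuter Credit: £143,100 is at or above £132,000, so the credit is £0.
Veteran's Credit: 11% of the £14,400 excess over £128,700 is £1,584; credit = £3,225 − £1,584 = £1,641.
Child Care Credit: £143,100 is below the £176,700 cutoff, so the full £3,825 applies.
Total: £315 + £0 + £1,641 + £3,825 = £5,781.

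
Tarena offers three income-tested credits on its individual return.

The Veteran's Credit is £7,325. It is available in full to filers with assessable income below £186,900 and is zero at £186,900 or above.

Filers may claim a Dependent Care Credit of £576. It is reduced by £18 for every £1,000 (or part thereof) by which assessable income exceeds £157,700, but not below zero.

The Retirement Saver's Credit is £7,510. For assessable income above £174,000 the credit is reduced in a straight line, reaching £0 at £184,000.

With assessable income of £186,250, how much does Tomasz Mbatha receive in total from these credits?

£7,379

Veteran's Credit: £186,250 is below the £186,900 cutoff, so the full £7,325 applies.
Dependent Care Credit: income exceeds £157,700 by £28,550, which is 29 full-or-partial £1,000 increments; reduction = 29 × £18 = £522, leaving £54.
Retirement Saver's Credit: £186,250 is at or above £184,000, so the credit is £0.
Total: £7,325 + £54 + £0 = £7,379.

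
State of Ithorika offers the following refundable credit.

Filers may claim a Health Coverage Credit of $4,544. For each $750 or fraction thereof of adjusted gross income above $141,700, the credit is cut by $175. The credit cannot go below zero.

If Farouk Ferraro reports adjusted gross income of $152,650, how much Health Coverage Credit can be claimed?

Health Coverage Credit: income exceeds $141,700 by $10,950, which is 15 full-or-partial $750 increments; reduction = 15 × $175 = $2,625, leaving $1,919.

$1,919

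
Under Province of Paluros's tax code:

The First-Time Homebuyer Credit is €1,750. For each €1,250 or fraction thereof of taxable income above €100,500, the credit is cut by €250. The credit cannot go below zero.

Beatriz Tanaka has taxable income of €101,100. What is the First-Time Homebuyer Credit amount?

€1,500

First-Time Homebuyer Credit: income exceeds €100,500 by €600, which is 1 full-or-partial €1,250 increment; reduction = 1 × €250 = €250, leaving €1,500.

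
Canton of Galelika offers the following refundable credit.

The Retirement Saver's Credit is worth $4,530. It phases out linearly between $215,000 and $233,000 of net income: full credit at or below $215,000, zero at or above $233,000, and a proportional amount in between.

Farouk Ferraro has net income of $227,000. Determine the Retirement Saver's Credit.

$1,510

Retirement Saver's Credit: $227,000 is $12,000 into a $18,000 phase-out range, leaving 6,000/18,000 of the credit: $4,530 × 6,000/18,000 = $1,510.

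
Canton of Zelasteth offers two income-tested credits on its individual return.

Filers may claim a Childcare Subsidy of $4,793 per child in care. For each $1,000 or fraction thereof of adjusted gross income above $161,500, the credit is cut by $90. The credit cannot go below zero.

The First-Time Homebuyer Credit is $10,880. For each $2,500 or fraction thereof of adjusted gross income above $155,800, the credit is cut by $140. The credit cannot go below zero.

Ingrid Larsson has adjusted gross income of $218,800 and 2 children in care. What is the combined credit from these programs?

Childcare Subsidy: base = 2 × $4,793 = $9,586. income exceeds $161,500 by $57,300, which is 58 full-or-partial $1,000 increments; reduction = 58 × $90 = $5,220, leaving $4,366.
First-Time Homebuyer Credit: income exceeds $155,800 by $63,000, which is 26 full-or-partial $2,500 increments; reduction = 26 × $140 = $3,640, leaving $7,240.
Total: $4,366 + $7,240 = $11,606.

$11,606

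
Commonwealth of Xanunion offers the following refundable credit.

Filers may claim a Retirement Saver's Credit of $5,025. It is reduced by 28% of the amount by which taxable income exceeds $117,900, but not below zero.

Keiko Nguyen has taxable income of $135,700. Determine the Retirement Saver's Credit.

$41

Retirement Saver's Credit: 28% of the $17,800 excess over $117,900 is $4,984; credit = $5,025 − $4,984 = $41.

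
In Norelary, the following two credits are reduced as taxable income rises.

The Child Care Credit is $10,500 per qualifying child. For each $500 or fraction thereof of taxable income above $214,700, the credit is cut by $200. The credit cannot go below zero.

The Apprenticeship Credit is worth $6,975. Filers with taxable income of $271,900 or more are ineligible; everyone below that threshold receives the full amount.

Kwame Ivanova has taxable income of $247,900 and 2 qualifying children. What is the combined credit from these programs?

$14,575

Child Care Credit: base = 2 × $10,500 = $21,000. income exceeds $214,700 by $33,200, which is 67 full-or-partial $500 increments; reduction = 67 × $200 = $13,400, leaving $7,600.
Apprenticeship Credit: $247,900 is below the $271,900 cutoff, so the full $6,975 applies.
Total: $7,600 + $6,975 = $14,575.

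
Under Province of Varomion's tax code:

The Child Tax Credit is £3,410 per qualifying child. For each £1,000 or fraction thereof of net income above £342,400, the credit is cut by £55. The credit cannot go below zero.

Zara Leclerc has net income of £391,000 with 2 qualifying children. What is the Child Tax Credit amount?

£4,125

Child Tax Credit: base = 2 × £3,410 = £6,820. income exceeds £342,400 by £48,600, which is 49 full-or-partial £1,000 increments; reduction = 49 × £55 = £2,695, leaving £4,125.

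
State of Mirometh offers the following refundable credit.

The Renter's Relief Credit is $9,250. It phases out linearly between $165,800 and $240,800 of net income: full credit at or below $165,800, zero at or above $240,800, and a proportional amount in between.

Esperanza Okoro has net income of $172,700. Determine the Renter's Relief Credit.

$8,399

Renter's Relief Credit: $172,700 is $6,900 into a $75,000 phase-out range, leaving 68,100/75,000 of the credit: $9,250 × 68,100/75,000 = $8,399.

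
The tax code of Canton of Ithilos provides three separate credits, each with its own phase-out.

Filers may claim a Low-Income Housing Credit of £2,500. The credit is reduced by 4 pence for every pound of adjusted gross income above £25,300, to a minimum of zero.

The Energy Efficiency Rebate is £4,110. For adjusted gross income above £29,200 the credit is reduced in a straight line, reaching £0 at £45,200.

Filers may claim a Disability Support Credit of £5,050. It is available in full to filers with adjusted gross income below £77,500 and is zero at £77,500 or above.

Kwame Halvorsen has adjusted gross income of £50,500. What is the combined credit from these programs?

£6,542

Low-Income Housing Credit: 4% of the £25,200 excess over £25,300 is £1,008; credit = £2,500 − £1,008 = £1,492.
Energy Efficiency Rebate: £50,500 is at or above £45,200, so the credit is £0.
Disability Support Credit: £50,500 is below the £77,500 cutoff, so the full £5,050 applies.
Total: £1,492 + £0 + £5,050 = £6,542.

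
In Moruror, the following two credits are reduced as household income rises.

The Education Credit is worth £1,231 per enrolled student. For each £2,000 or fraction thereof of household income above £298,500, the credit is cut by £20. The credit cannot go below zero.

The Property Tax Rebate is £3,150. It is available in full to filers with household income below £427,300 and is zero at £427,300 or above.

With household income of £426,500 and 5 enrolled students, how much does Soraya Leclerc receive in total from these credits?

£8,025

Education Credit: base = 5 × £1,231 = £6,155. income exceeds £298,500 by £128,000, which is 64 full-or-partial £2,000 increments; reduction = 64 × £20 = £1,280, leaving £4,875.
Property Tax Rebate: £426,500 is below the £427,300 cutoff, so the full £3,150 applies.
Total: £4,875 + £3,150 = £8,025.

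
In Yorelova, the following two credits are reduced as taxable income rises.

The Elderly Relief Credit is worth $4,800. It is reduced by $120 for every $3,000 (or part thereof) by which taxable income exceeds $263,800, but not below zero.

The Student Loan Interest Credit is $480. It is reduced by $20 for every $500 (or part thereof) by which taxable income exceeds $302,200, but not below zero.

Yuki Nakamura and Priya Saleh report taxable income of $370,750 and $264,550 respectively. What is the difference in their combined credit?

Yuki ($370,750): Elderly Relief Credit: income exceeds $263,800 by $106,950, which is 36 full-or-partial $3,000 increments; reduction = 36 × $120 = $4,320, leaving $480. Student Loan Interest Credit: income exceeds $302,200 by $68,550 → 138 increments × $20 = $2,760 ≥ base, so the credit is $0. total $480 + $0 = $480
Priya ($264,550): Elderly Relief Credit: income exceeds $263,800 by $750, which is 1 full-or-partial $3,000 increment; reduction = 1 × $120 = $120, leaving $4,680. Student Loan Interest Credit: $264,550 is at or below the $302,200 threshold, so the full $480 applies. total $4,680 + $480 = $5,160
Difference: |$480 − $5,160| = $4,680.

$4,680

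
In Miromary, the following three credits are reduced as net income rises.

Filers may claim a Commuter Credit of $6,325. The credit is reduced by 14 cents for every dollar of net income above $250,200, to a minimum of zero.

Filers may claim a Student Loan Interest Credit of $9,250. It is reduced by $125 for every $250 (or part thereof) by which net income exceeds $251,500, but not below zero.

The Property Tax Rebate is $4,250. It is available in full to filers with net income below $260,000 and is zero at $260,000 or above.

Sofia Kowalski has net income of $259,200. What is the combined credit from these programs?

Commuter Credit: 14% of the $9,000 excess over $250,200 is $1,260; credit = $6,325 − $1,260 = $5,065.
Student Loan Interest Credit: income exceeds $251,500 by $7,700, which is 31 full-or-partial $250 increments; reduction = 31 × $125 = $3,875, leaving $5,375.
Property Tax Rebate: $259,200 is below the $260,000 cutoff, so the full $4,250 applies.
Total: $5,065 + $5,375 + $4,250 = $14,690.

$14,690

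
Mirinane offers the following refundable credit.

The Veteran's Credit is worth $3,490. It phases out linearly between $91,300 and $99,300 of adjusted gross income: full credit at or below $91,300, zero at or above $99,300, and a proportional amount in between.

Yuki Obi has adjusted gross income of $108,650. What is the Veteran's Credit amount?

Veteran's Credit: $108,650 is at or above $99,300, so the credit is $0.

$0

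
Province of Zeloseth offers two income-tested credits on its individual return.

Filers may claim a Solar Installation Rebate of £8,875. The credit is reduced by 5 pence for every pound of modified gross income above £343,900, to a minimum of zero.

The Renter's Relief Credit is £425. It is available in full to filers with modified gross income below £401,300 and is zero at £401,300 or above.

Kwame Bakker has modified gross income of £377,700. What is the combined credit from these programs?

£7,610

Solar Installation Rebate: 5% of the £33,800 excess over £343,900 is £1,690; credit = £8,875 − £1,690 = £7,185.
Renter's Relief Credit: £377,700 is below the £401,300 cutoff, so the full £425 applies.
Total: £7,185 + £425 = £7,610.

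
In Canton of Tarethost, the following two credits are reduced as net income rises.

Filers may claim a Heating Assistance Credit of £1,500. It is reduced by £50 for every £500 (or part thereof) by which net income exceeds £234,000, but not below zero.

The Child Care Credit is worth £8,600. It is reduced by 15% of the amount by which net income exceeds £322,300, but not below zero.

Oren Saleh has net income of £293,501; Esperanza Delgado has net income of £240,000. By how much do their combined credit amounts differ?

Oren (£293,501): Heating Assistance Credit: income exceeds £234,000 by £59,501 → 120 increments × £50 = £6,000 ≥ base, so the credit is £0. Child Care Credit: £293,501 is at or below the £322,300 threshold, so the full £8,600 applies. total £0 + £8,600 = £8,600
Esperanza (£240,000): Heating Assistance Credit: income exceeds £234,000 by £6,000, which is 12 full-or-partial £500 increments; reduction = 12 × £50 = £600, leaving £900. Child Care Credit: £240,000 is at or below the £322,300 threshold, so the full £8,600 applies. total £900 + £8,600 = £9,500
Difference: |£8,600 − £9,500| = £900.

£900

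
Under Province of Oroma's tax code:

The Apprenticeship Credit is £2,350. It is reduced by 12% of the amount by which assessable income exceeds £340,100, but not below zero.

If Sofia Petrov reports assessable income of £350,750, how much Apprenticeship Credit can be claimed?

Apprenticeship Credit: 12% of the £10,650 excess over £340,100 is £1,278; credit = £2,350 − £1,278 = £1,072.

£1,072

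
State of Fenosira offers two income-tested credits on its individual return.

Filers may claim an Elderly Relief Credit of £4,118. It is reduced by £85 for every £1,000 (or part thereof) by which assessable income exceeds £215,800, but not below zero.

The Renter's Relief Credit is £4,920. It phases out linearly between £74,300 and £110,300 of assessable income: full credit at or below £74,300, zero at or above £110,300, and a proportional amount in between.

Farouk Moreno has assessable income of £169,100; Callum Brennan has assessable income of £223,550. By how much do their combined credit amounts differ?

Farouk (£169,100): Elderly Relief Credit: £169,100 is at or below the £215,800 threshold, so the full £4,118 applies. Renter's Relief Credit: £169,100 is at or above £110,300, so the credit is £0. total £4,118 + £0 = £4,118
Callum (£223,550): Elderly Relief Credit: income exceeds £215,800 by £7,750, which is 8 full-or-partial £1,000 increments; reduction = 8 × £85 = £680, leaving £3,438. Renter's Relief Credit: £223,550 is at or above £110,300, so the credit is £0. total £3,438 + £0 = £3,438
Difference: |£4,118 − £3,438| = £680.

£680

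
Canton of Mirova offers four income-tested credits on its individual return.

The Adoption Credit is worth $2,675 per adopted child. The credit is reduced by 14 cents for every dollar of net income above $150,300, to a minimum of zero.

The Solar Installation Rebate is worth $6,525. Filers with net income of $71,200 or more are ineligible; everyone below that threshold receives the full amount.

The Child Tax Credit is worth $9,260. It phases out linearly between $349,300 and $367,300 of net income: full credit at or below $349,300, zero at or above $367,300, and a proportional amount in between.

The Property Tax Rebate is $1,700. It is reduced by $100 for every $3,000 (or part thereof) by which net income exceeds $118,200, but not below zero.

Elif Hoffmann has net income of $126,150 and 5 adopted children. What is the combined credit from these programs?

Adoption Credit: base = 5 × $2,675 = $13,375. $126,150 is at or below the $150,300 threshold, so the full $13,375 applies.
Solar Installation Rebate: $126,150 meets or exceeds the $71,200 cutoff, so the credit is $0.
Child Tax Credit: $126,150 is at or below the $349,300 threshold, so the full $9,260 applies.
Property Tax Rebate: income exceeds $118,200 by $7,950, which is 3 full-or-partial $3,000 increments; reduction = 3 × $100 = $300, leaving $1,400.
Total: $13,375 + $0 + $9,260 + $1,400 = $24,035.

$24,035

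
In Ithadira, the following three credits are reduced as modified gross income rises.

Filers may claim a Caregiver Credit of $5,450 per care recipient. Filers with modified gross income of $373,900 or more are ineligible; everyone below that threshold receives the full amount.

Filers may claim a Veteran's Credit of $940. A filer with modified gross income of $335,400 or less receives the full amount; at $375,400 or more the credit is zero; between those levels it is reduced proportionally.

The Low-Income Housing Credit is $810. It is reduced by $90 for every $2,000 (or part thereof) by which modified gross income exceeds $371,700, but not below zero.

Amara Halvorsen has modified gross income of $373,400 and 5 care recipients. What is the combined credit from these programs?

Caregiver Credit: base = 5 × $5,450 = $27,250. $373,400 is below the $373,900 cutoff, so the full $27,250 applies.
Veteran's Credit: $373,400 is $38,000 into a $40,000 phase-out range, leaving 2,000/40,000 of the credit: $940 × 2,000/40,000 = $47.
Low-Income Housing Credit: income exceeds $371,700 by $1,700, which is 1 full-or-partial $2,000 increment; reduction = 1 × $90 = $90, leaving $720.
Total: $27,250 + $47 + $720 = $28,017.

$28,017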